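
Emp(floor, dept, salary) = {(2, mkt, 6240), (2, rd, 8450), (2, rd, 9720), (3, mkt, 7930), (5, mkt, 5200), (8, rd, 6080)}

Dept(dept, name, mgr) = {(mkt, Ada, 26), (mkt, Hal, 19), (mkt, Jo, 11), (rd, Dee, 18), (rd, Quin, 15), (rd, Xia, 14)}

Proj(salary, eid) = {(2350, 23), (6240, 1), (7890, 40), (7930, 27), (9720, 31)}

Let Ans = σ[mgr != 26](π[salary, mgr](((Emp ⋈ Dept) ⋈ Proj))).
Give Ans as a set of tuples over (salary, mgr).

{(6240, 11), (6240, 19), (7930, 11), (7930, 19), (9720, 14), (9720, 15), (9720, 18)}

Emp ⋈ Dept (natural join on dept): {(2, mkt, 6240, Ada, 26), (2, mkt, 6240, Hal, 19), (2, mkt, 6240, Jo, 11), (2, rd, 8450, Dee, 18), (2, rd, 8450, Quin, 15), (2, rd, 8450, Xia, 14), (2, rd, 9720, Dee, 18), (2, rd, 9720, Quin, 15), (2, rd, 9720, Xia, 14), (3, mkt, 7930, Ada, 26), (3, mkt, 7930, Hal, 19), (3, mkt, 7930, Jo, 11), (5, mkt, 5200, Ada, 26), (5, mkt, 5200, Hal, 19), (5, mkt, 5200, Jo, 11), (8, rd, 6080, Dee, 18), (8, rd, 6080, Quin, 15), (8, rd, 6080, Xia, 14)}
(Emp ⋈ Dept) ⋈ Proj (natural join on salary): {(2, mkt, 6240, Ada, 26, 1), (2, mkt, 6240, Hal, 19, 1), (2, mkt, 6240, Jo, 11, 1), (2, rd, 9720, Dee, 18, 31), (2, rd, 9720, Quin, 15, 31), (2, rd, 9720, Xia, 14, 31), (3, mkt, 7930, Ada, 26, 27), (3, mkt, 7930, Hal, 19, 27), (3, mkt, 7930, Jo, 11, 27)}
π[salary, mgr]: project onto (salary, mgr) → {(6240, 11), (6240, 19), (6240, 26), (7930, 11), (7930, 19), (7930, 26), (9720, 14), (9720, 15), (9720, 18)}
Apply σ_{mgr != 26}; surviving tuples: {(6240, 11), (6240, 19), (7930, 11), (7930, 19), (9720, 14), (9720, 15), (9720, 18)}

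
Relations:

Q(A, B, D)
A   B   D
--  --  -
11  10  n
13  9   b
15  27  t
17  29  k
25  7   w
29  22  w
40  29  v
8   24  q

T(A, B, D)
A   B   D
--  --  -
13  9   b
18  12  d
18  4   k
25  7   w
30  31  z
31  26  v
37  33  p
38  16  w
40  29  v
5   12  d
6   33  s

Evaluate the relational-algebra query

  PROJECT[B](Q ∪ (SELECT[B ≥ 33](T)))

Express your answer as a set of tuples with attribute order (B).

{10, 22, 24, 27, 29, 33, 7, 9}

σ[B ≥ 33]: keep tuples satisfying B ≥ 33 → {(37, 33, p), (6, 33, s)}
Set union of the two operands is {(11, 10, n), (13, 9, b), (15, 27, t), (17, 29, k), (25, 7, w), (29, 22, w), (37, 33, p), (40, 29, v), (6, 33, s), (8, 24, q)}.
Keep only column(s) B (2 duplicate(s) eliminated): {10, 22, 24, 27, 29, 33, 7, 9}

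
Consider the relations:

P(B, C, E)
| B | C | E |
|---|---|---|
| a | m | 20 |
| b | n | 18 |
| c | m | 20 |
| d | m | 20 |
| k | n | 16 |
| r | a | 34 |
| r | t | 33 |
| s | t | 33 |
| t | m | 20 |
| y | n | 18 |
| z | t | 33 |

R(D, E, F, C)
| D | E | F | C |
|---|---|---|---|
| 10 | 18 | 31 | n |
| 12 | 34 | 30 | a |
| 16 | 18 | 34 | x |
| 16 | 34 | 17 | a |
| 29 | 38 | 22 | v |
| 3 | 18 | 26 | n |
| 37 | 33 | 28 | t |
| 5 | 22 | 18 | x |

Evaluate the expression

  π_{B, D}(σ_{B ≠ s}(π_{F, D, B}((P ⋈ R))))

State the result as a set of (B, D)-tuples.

P ⋈ R (natural join on C, E): {(b, n, 18, 10, 31), (b, n, 18, 3, 26), (r, a, 34, 12, 30), (r, a, 34, 16, 17), (r, t, 33, 37, 28), (s, t, 33, 37, 28), (y, n, 18, 10, 31), (y, n, 18, 3, 26), (z, t, 33, 37, 28)}
π[F, D, B]: project onto (F, D, B) → {(17, 16, r), (26, 3, b), (26, 3, y), (28, 37, r), (28, 37, s), (28, 37, z), (30, 12, r), (31, 10, b), (31, 10, y)}
σ[B ≠ s]: keep tuples satisfying B ≠ s → {(17, 16, r), (26, 3, b), (26, 3, y), (28, 37, r), (28, 37, z), (30, 12, r), (31, 10, b), (31, 10, y)}
π[B, D]: project onto (B, D) → {(b, 10), (b, 3), (r, 12), (r, 16), (r, 37), (y, 10), (y, 3), (z, 37)}

{(b, 10), (b, 3), (r, 12), (r, 16), (r, 37), (y, 10), (y, 3), (z, 37)}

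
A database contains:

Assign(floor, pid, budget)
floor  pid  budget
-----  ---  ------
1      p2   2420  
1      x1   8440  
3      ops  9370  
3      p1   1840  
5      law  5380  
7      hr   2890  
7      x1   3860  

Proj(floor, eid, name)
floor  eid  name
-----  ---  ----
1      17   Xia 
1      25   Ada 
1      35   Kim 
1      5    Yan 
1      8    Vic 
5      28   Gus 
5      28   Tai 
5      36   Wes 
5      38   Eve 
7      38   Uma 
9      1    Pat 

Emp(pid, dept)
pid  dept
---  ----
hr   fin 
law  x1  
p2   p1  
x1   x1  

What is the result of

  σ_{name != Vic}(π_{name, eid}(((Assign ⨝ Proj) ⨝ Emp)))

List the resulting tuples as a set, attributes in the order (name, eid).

Joining Assign and Proj on floor yields {(1, p2, 2420, 17, Xia), (1, p2, 2420, 25, Ada), (1, p2, 2420, 35, Kim), (1, p2, 2420, 5, Yan), (1, p2, 2420, 8, Vic), (1, x1, 8440, 17, Xia), (1, x1, 8440, 25, Ada), (1, x1, 8440, 35, Kim), (1, x1, 8440, 5, Yan), (1, x1, 8440, 8, Vic), (5, law, 5380, 28, Gus), (5, law, 5380, 28, Tai), (5, law, 5380, 36, Wes), (5, law, 5380, 38, Eve), (7, hr, 2890, 38, Uma), (7, x1, 3860, 38, Uma)}.
Joining (Assign ⨝ Proj) and Emp on pid yields {(1, p2, 2420, 17, Xia, p1), (1, p2, 2420, 25, Ada, p1), (1, p2, 2420, 35, Kim, p1), (1, p2, 2420, 5, Yan, p1), (1, p2, 2420, 8, Vic, p1), (1, x1, 8440, 17, Xia, x1), (1, x1, 8440, 25, Ada, x1), (1, x1, 8440, 35, Kim, x1), (1, x1, 8440, 5, Yan, x1), (1, x1, 8440, 8, Vic, x1), (5, law, 5380, 28, Gus, x1), (5, law, 5380, 28, Tai, x1), (5, law, 5380, 36, Wes, x1), (5, law, 5380, 38, Eve, x1), (7, hr, 2890, 38, Uma, fin), (7, x1, 3860, 38, Uma, x1)}.
Keep only column(s) name, eid (6 duplicate(s) eliminated): {(Ada, 25), (Eve, 38), (Gus, 28), (Kim, 35), (Tai, 28), (Uma, 38), (Vic, 8), (Wes, 36), (Xia, 17), (Yan, 5)}
Selection name != Vic: {(Ada, 25), (Eve, 38), (Gus, 28), (Kim, 35), (Tai, 28), (Uma, 38), (Wes, 36), (Xia, 17), (Yan, 5)}

{(Ada, 25), (Eve, 38), (Gus, 28), (Kim, 35), (Tai, 28), (Uma, 38), (Wes, 36), (Xia, 17), (Yan, 5)}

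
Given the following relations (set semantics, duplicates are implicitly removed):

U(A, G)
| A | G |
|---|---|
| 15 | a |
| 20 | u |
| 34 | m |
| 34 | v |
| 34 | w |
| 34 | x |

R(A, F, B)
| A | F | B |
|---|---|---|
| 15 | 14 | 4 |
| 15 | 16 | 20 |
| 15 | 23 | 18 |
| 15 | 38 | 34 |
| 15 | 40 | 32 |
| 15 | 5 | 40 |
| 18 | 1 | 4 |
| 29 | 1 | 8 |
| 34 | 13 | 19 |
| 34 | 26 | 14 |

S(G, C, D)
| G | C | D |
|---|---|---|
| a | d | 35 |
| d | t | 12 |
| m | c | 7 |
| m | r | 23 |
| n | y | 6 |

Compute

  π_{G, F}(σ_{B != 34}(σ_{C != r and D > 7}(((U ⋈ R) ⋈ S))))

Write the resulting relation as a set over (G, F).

U ⋈ R (natural join on A): {(15, a, 14, 4), (15, a, 16, 20), (15, a, 23, 18), (15, a, 38, 34), (15, a, 40, 32), (15, a, 5, 40), (34, m, 13, 19), (34, m, 26, 14), (34, v, 13, 19), (34, v, 26, 14), (34, w, 13, 19), (34, w, 26, 14), (34, x, 13, 19), (34, x, 26, 14)}
(U ⋈ R) ⋈ S (natural join on G): {(15, a, 14, 4, d, 35), (15, a, 16, 20, d, 35), (15, a, 23, 18, d, 35), (15, a, 38, 34, d, 35), (15, a, 40, 32, d, 35), (15, a, 5, 40, d, 35), (34, m, 13, 19, c, 7), (34, m, 13, 19, r, 23), (34, m, 26, 14, c, 7), (34, m, 26, 14, r, 23)}
Selection C != r and D > 7: {(15, a, 14, 4, d, 35), (15, a, 16, 20, d, 35), (15, a, 23, 18, d, 35), (15, a, 38, 34, d, 35), (15, a, 40, 32, d, 35), (15, a, 5, 40, d, 35)}
Selection B != 34: {(15, a, 14, 4, d, 35), (15, a, 16, 20, d, 35), (15, a, 23, 18, d, 35), (15, a, 40, 32, d, 35), (15, a, 5, 40, d, 35)}
Projecting to G, F: {(a, 14), (a, 16), (a, 23), (a, 40), (a, 5)}

{(a, 14), (a, 16), (a, 23), (a, 40), (a, 5)}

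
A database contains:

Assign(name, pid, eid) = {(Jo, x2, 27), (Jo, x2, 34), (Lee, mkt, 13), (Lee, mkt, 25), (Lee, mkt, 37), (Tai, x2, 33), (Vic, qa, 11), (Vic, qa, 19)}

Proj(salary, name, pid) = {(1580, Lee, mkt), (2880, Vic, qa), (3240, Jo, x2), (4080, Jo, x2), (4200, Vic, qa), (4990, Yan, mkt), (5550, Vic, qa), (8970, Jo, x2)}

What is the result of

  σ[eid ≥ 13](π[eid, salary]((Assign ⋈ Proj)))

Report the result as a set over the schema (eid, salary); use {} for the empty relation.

{(13, 1580), (19, 2880), (19, 4200), (19, 5550), (25, 1580), (27, 3240), (27, 4080), (27, 8970), (34, 3240), (34, 4080), (34, 8970), (37, 1580)}

Natural join on name, pid: {(Jo, x2, 27, 3240), (Jo, x2, 27, 4080), (Jo, x2, 27, 8970), (Jo, x2, 34, 3240), (Jo, x2, 34, 4080), (Jo, x2, 34, 8970), (Lee, mkt, 13, 1580), (Lee, mkt, 25, 1580), (Lee, mkt, 37, 1580), (Vic, qa, 11, 2880), (Vic, qa, 11, 4200), (Vic, qa, 11, 5550), (Vic, qa, 19, 2880), (Vic, qa, 19, 4200), (Vic, qa, 19, 5550)}
Keep only column(s) eid, salary: {(11, 2880), (11, 4200), (11, 5550), (13, 1580), (19, 2880), (19, 4200), (19, 5550), (25, 1580), (27, 3240), (27, 4080), (27, 8970), (34, 3240), (34, 4080), (34, 8970), (37, 1580)}
Filtering on eid ≥ 13 leaves {(13, 1580), (19, 2880), (19, 4200), (19, 5550), (25, 1580), (27, 3240), (27, 4080), (27, 8970), (34, 3240), (34, 4080), (34, 8970), (37, 1580)}.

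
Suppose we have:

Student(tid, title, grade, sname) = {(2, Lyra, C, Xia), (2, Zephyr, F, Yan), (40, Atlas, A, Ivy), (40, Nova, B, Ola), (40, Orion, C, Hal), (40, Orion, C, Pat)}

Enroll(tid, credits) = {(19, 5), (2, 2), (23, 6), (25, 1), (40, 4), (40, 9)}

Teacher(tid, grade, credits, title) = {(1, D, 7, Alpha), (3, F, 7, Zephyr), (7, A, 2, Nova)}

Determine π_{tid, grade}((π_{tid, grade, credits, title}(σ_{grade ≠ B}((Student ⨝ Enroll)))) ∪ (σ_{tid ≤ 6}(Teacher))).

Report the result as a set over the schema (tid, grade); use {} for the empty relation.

Natural join on tid: {(2, Lyra, C, Xia, 2), (2, Zephyr, F, Yan, 2), (40, Atlas, A, Ivy, 4), (40, Atlas, A, Ivy, 9), (40, Nova, B, Ola, 4), (40, Nova, B, Ola, 9), (40, Orion, C, Hal, 4), (40, Orion, C, Hal, 9), (40, Orion, C, Pat, 4), (40, Orion, C, Pat, 9)}
Filtering on grade ≠ B leaves {(2, Lyra, C, Xia, 2), (2, Zephyr, F, Yan, 2), (40, Atlas, A, Ivy, 4), (40, Atlas, A, Ivy, 9), (40, Orion, C, Hal, 4), (40, Orion, C, Hal, 9), (40, Orion, C, Pat, 4), (40, Orion, C, Pat, 9)}.
π[tid, grade, credits, title]: project onto (tid, grade, credits, title) (2 duplicate(s) eliminated) → {(2, C, 2, Lyra), (2, F, 2, Zephyr), (40, A, 4, Atlas), (40, A, 9, Atlas), (40, C, 4, Orion), (40, C, 9, Orion)}
Filtering on tid ≤ 6 leaves {(1, D, 7, Alpha), (3, F, 7, Zephyr)}.
Taking the union: {(1, D, 7, Alpha), (2, C, 2, Lyra), (2, F, 2, Zephyr), (3, F, 7, Zephyr), (40, A, 4, Atlas), (40, A, 9, Atlas), (40, C, 4, Orion), (40, C, 9, Orion)}
π[tid, grade]: project onto (tid, grade) (2 duplicate(s) eliminated) → {(1, D), (2, C), (2, F), (3, F), (40, A), (40, C)}

{(1, D), (2, C), (2, F), (3, F), (40, A), (40, C)}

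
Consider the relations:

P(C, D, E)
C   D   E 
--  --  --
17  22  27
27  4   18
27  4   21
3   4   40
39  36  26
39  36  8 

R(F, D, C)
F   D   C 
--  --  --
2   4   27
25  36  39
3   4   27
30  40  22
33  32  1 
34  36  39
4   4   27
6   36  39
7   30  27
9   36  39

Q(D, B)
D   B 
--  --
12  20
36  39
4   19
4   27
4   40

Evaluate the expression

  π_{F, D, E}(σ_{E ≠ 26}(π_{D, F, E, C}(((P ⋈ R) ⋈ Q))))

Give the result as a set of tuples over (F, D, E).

Joining P and R on C, D yields {(27, 4, 18, 2), (27, 4, 18, 3), (27, 4, 18, 4), (27, 4, 21, 2), (27, 4, 21, 3), (27, 4, 21, 4), (39, 36, 26, 25), (39, 36, 26, 34), (39, 36, 26, 6), (39, 36, 26, 9), (39, 36, 8, 25), (39, 36, 8, 34), (39, 36, 8, 6), (39, 36, 8, 9)}.
Joining (P ⋈ R) and Q on D yields {(27, 4, 18, 2, 19), (27, 4, 18, 2, 27), (27, 4, 18, 2, 40), (27, 4, 18, 3, 19), (27, 4, 18, 3, 27), (27, 4, 18, 3, 40), (27, 4, 18, 4, 19), (27, 4, 18, 4, 27), (27, 4, 18, 4, 40), (27, 4, 21, 2, 19), (27, 4, 21, 2, 27), (27, 4, 21, 2, 40), (27, 4, 21, 3, 19), (27, 4, 21, 3, 27), (27, 4, 21, 3, 40), (27, 4, 21, 4, 19), (27, 4, 21, 4, 27), (27, 4, 21, 4, 40), (39, 36, 26, 25, 39), (39, 36, 26, 34, 39), (39, 36, 26, 6, 39), (39, 36, 26, 9, 39), (39, 36, 8, 25, 39), (39, 36, 8, 34, 39), (39, 36, 8, 6, 39), (39, 36, 8, 9, 39)}.
Keep only column(s) D, F, E, C (12 duplicate(s) eliminated): {(36, 25, 26, 39), (36, 25, 8, 39), (36, 34, 26, 39), (36, 34, 8, 39), (36, 6, 26, 39), (36, 6, 8, 39), (36, 9, 26, 39), (36, 9, 8, 39), (4, 2, 18, 27), (4, 2, 21, 27), (4, 3, 18, 27), (4, 3, 21, 27), (4, 4, 18, 27), (4, 4, 21, 27)}
Filtering on E ≠ 26 leaves {(36, 25, 8, 39), (36, 34, 8, 39), (36, 6, 8, 39), (36, 9, 8, 39), (4, 2, 18, 27), (4, 2, 21, 27), (4, 3, 18, 27), (4, 3, 21, 27), (4, 4, 18, 27), (4, 4, 21, 27)}.
Keep only column(s) F, D, E: {(2, 4, 18), (2, 4, 21), (25, 36, 8), (3, 4, 18), (3, 4, 21), (34, 36, 8), (4, 4, 18), (4, 4, 21), (6, 36, 8), (9, 36, 8)}

{(2, 4, 18), (2, 4, 21), (25, 36, 8), (3, 4, 18), (3, 4, 21), (34, 36, 8), (4, 4, 18), (4, 4, 21), (6, 36, 8), (9, 36, 8)}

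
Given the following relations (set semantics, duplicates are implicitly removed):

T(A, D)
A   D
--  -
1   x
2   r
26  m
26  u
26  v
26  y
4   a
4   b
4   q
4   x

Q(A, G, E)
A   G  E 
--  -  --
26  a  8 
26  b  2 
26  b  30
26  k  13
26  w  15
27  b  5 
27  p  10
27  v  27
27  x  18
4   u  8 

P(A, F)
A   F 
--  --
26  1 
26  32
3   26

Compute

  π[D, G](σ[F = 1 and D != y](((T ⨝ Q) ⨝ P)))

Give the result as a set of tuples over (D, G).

Natural join on A: {(26, m, a, 8), (26, m, b, 2), (26, m, b, 30), (26, m, k, 13), (26, m, w, 15), (26, u, a, 8), (26, u, b, 2), (26, u, b, 30), (26, u, k, 13), (26, u, w, 15), (26, v, a, 8), (26, v, b, 2), (26, v, b, 30), (26, v, k, 13), (26, v, w, 15), (26, y, a, 8), (26, y, b, 2), (26, y, b, 30), (26, y, k, 13), (26, y, w, 15), (4, a, u, 8), (4, b, u, 8), (4, q, u, 8), (4, x, u, 8)}
Natural join on A: {(26, m, a, 8, 1), (26, m, a, 8, 32), (26, m, b, 2, 1), (26, m, b, 2, 32), (26, m, b, 30, 1), (26, m, b, 30, 32), (26, m, k, 13, 1), (26, m, k, 13, 32), (26, m, w, 15, 1), (26, m, w, 15, 32), (26, u, a, 8, 1), (26, u, a, 8, 32), (26, u, b, 2, 1), (26, u, b, 2, 32), (26, u, b, 30, 1), (26, u, b, 30, 32), (26, u, k, 13, 1), (26, u, k, 13, 32), (26, u, w, 15, 1), (26, u, w, 15, 32), (26, v, a, 8, 1), (26, v, a, 8, 32), (26, v, b, 2, 1), (26, v, b, 2, 32), (26, v, b, 30, 1), (26, v, b, 30, 32), (26, v, k, 13, 1), (26, v, k, 13, 32), (26, v, w, 15, 1), (26, v, w, 15, 32), (26, y, a, 8, 1), (26, y, a, 8, 32), (26, y, b, 2, 1), (26, y, b, 2, 32), (26, y, b, 30, 1), (26, y, b, 30, 32), (26, y, k, 13, 1), (26, y, k, 13, 32), (26, y, w, 15, 1), (26, y, w, 15, 32)}
Apply σ_{F = 1 and D != y}; surviving tuples: {(26, m, a, 8, 1), (26, m, b, 2, 1), (26, m, b, 30, 1), (26, m, k, 13, 1), (26, m, w, 15, 1), (26, u, a, 8, 1), (26, u, b, 2, 1), (26, u, b, 30, 1), (26, u, k, 13, 1), (26, u, w, 15, 1), (26, v, a, 8, 1), (26, v, b, 2, 1), (26, v, b, 30, 1), (26, v, k, 13, 1), (26, v, w, 15, 1)}
π_{D, G} gives {(m, a), (m, b), (m, k), (m, w), (u, a), (u, b), (u, k), (u, w), (v, a), (v, b), (v, k), (v, w)} (3 duplicate(s) eliminated).

{(m, a), (m, b), (m, k), (m, w), (u, a), (u, b), (u, k), (u, w), (v, a), (v, b), (v, k), (v, w)}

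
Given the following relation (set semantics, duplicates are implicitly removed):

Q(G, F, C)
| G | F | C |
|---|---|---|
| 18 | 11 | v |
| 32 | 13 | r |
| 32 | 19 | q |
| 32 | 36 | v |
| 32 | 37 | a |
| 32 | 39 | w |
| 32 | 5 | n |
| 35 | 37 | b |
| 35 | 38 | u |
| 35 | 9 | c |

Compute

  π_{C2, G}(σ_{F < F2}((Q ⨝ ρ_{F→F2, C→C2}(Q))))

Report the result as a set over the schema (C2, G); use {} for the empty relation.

ρ[F→F2, C→C2]: schema becomes (G, F2, C2); tuples unchanged.
Joining Q and ρ_{F→F2, C→C2}(Q) on G yields {(18, 11, v, 11, v), (32, 13, r, 13, r), (32, 13, r, 19, q), (32, 13, r, 36, v), (32, 13, r, 37, a), (32, 13, r, 39, w), (32, 13, r, 5, n), (32, 19, q, 13, r), (32, 19, q, 19, q), (32, 19, q, 36, v), (32, 19, q, 37, a), (32, 19, q, 39, w), (32, 19, q, 5, n), (32, 36, v, 13, r), (32, 36, v, 19, q), (32, 36, v, 36, v), (32, 36, v, 37, a), (32, 36, v, 39, w), (32, 36, v, 5, n), (32, 37, a, 13, r), (32, 37, a, 19, q), (32, 37, a, 36, v), (32, 37, a, 37, a), (32, 37, a, 39, w), (32, 37, a, 5, n), (32, 39, w, 13, r), (32, 39, w, 19, q), (32, 39, w, 36, v), (32, 39, w, 37, a), (32, 39, w, 39, w), (32, 39, w, 5, n), (32, 5, n, 13, r), (32, 5, n, 19, q), (32, 5, n, 36, v), (32, 5, n, 37, a), (32, 5, n, 39, w), (32, 5, n, 5, n), (35, 37, b, 37, b), (35, 37, b, 38, u), (35, 37, b, 9, c), (35, 38, u, 37, b), (35, 38, u, 38, u), (35, 38, u, 9, c), (35, 9, c, 37, b), (35, 9, c, 38, u), (35, 9, c, 9, c)}.
Filtering on F < F2 leaves {(32, 13, r, 19, q), (32, 13, r, 36, v), (32, 13, r, 37, a), (32, 13, r, 39, w), (32, 19, q, 36, v), (32, 19, q, 37, a), (32, 19, q, 39, w), (32, 36, v, 37, a), (32, 36, v, 39, w), (32, 37, a, 39, w), (32, 5, n, 13, r), (32, 5, n, 19, q), (32, 5, n, 36, v), (32, 5, n, 37, a), (32, 5, n, 39, w), (35, 37, b, 38, u), (35, 9, c, 37, b), (35, 9, c, 38, u)}.
Keep only column(s) C2, G (11 duplicate(s) eliminated): {(a, 32), (b, 35), (q, 32), (r, 32), (u, 35), (v, 32), (w, 32)}

{(a, 32), (b, 35), (q, 32), (r, 32), (u, 35), (v, 32), (w, 32)}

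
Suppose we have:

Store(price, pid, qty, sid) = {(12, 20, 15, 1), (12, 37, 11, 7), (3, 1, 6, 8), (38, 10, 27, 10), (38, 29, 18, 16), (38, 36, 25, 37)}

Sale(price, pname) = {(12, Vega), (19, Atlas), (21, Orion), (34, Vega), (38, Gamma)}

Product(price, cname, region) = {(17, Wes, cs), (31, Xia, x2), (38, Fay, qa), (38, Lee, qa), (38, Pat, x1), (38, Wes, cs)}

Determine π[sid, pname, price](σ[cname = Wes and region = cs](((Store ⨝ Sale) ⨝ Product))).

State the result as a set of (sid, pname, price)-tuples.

Natural join on price: {(12, 20, 15, 1, Vega), (12, 37, 11, 7, Vega), (38, 10, 27, 10, Gamma), (38, 29, 18, 16, Gamma), (38, 36, 25, 37, Gamma)}
Natural join on price: {(38, 10, 27, 10, Gamma, Fay, qa), (38, 10, 27, 10, Gamma, Lee, qa), (38, 10, 27, 10, Gamma, Pat, x1), (38, 10, 27, 10, Gamma, Wes, cs), (38, 29, 18, 16, Gamma, Fay, qa), (38, 29, 18, 16, Gamma, Lee, qa), (38, 29, 18, 16, Gamma, Pat, x1), (38, 29, 18, 16, Gamma, Wes, cs), (38, 36, 25, 37, Gamma, Fay, qa), (38, 36, 25, 37, Gamma, Lee, qa), (38, 36, 25, 37, Gamma, Pat, x1), (38, 36, 25, 37, Gamma, Wes, cs)}
Filtering on cname = Wes and region = cs leaves {(38, 10, 27, 10, Gamma, Wes, cs), (38, 29, 18, 16, Gamma, Wes, cs), (38, 36, 25, 37, Gamma, Wes, cs)}.
Keep only column(s) sid, pname, price: {(10, Gamma, 38), (16, Gamma, 38), (37, Gamma, 38)}

{(10, Gamma, 38), (16, Gamma, 38), (37, Gamma, 38)}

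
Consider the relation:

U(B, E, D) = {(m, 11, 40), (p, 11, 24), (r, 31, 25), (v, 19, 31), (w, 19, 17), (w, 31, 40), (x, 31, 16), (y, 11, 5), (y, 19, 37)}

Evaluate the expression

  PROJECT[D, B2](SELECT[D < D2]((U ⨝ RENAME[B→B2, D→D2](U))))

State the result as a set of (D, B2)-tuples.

{(16, r), (16, w), (17, v), (17, y), (24, m), (25, w), (31, y), (5, m), (5, p)}

ρ[B→B2, D→D2]: schema becomes (B2, E, D2); tuples unchanged.
U ⋈ RENAME[B→B2, D→D2](U) (natural join on E): {(m, 11, 40, m, 40), (m, 11, 40, p, 24), (m, 11, 40, y, 5), (p, 11, 24, m, 40), (p, 11, 24, p, 24), (p, 11, 24, y, 5), (r, 31, 25, r, 25), (r, 31, 25, w, 40), (r, 31, 25, x, 16), (v, 19, 31, v, 31), (v, 19, 31, w, 17), (v, 19, 31, y, 37), (w, 19, 17, v, 31), (w, 19, 17, w, 17), (w, 19, 17, y, 37), (w, 31, 40, r, 25), (w, 31, 40, w, 40), (w, 31, 40, x, 16), (x, 31, 16, r, 25), (x, 31, 16, w, 40), (x, 31, 16, x, 16), (y, 11, 5, m, 40), (y, 11, 5, p, 24), (y, 11, 5, y, 5), (y, 19, 37, v, 31), (y, 19, 37, w, 17), (y, 19, 37, y, 37)}
Selection D < D2: {(p, 11, 24, m, 40), (r, 31, 25, w, 40), (v, 19, 31, y, 37), (w, 19, 17, v, 31), (w, 19, 17, y, 37), (x, 31, 16, r, 25), (x, 31, 16, w, 40), (y, 11, 5, m, 40), (y, 11, 5, p, 24)}
π_{D, B2} gives {(16, r), (16, w), (17, v), (17, y), (24, m), (25, w), (31, y), (5, m), (5, p)}.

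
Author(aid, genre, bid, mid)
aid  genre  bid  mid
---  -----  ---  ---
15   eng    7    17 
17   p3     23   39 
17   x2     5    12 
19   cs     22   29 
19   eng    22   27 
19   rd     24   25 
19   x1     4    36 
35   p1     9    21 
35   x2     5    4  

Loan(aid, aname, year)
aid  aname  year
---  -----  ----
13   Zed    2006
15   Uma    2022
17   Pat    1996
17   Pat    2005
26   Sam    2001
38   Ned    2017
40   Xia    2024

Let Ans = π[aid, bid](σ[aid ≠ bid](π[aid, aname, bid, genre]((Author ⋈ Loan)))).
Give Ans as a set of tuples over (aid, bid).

{(15, 7), (17, 23), (17, 5)}

Joining Author and Loan on aid yields {(15, eng, 7, 17, Uma, 2022), (17, p3, 23, 39, Pat, 1996), (17, p3, 23, 39, Pat, 2005), (17, x2, 5, 12, Pat, 1996), (17, x2, 5, 12, Pat, 2005)}.
Projecting to aid, aname, bid, genre (2 duplicate(s) eliminated): {(15, Uma, 7, eng), (17, Pat, 23, p3), (17, Pat, 5, x2)}
Apply σ_{aid ≠ bid}; surviving tuples: {(15, Uma, 7, eng), (17, Pat, 23, p3), (17, Pat, 5, x2)}
Projecting to aid, bid: {(15, 7), (17, 23), (17, 5)}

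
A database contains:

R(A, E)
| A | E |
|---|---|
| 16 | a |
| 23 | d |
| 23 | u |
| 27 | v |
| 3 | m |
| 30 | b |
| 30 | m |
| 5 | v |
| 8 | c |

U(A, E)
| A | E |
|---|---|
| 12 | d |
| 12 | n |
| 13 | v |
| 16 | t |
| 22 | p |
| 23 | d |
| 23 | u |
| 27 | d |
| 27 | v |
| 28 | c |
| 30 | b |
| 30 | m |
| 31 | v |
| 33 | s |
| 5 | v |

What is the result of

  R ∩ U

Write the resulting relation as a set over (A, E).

{(23, d), (23, u), (27, v), (30, b), (30, m), (5, v)}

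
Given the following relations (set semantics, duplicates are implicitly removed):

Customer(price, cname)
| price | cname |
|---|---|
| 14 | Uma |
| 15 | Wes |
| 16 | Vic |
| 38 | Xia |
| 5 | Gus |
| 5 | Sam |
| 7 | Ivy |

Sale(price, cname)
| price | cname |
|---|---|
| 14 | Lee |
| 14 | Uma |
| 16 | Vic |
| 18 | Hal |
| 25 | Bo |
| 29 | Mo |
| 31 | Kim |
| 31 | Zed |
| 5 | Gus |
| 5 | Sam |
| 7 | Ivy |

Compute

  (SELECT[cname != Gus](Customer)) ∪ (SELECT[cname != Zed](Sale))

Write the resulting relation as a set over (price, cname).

Filtering on cname != Gus leaves {(14, Uma), (15, Wes), (16, Vic), (38, Xia), (5, Sam), (7, Ivy)}.
Filtering on cname != Zed leaves {(14, Lee), (14, Uma), (16, Vic), (18, Hal), (25, Bo), (29, Mo), (31, Kim), (5, Gus), (5, Sam), (7, Ivy)}.
Set union of the two operands is {(14, Lee), (14, Uma), (15, Wes), (16, Vic), (18, Hal), (25, Bo), (29, Mo), (31, Kim), (38, Xia), (5, Gus), (5, Sam), (7, Ivy)}.

{(14, Lee), (14, Uma), (15, Wes), (16, Vic), (18, Hal), (25, Bo), (29, Mo), (31, Kim), (38, Xia), (5, Gus), (5, Sam), (7, Ivy)}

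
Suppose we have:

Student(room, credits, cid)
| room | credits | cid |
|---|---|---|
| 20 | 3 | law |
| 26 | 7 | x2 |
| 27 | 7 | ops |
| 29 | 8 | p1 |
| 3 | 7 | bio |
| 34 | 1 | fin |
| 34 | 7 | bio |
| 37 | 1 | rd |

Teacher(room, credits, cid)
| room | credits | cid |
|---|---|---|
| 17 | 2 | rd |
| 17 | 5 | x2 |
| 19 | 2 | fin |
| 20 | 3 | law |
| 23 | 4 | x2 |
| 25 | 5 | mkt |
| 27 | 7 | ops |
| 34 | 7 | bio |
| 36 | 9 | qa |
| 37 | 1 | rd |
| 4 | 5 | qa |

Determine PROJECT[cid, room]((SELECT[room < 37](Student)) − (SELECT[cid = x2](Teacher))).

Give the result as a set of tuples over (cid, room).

Filtering on room < 37 leaves {(20, 3, law), (26, 7, x2), (27, 7, ops), (29, 8, p1), (3, 7, bio), (34, 1, fin), (34, 7, bio)}.
Filtering on cid = x2 leaves {(17, 5, x2), (23, 4, x2)}.
Set difference of the two operands is {(20, 3, law), (26, 7, x2), (27, 7, ops), (29, 8, p1), (3, 7, bio), (34, 1, fin), (34, 7, bio)}.
π[cid, room]: project onto (cid, room) → {(bio, 3), (bio, 34), (fin, 34), (law, 20), (ops, 27), (p1, 29), (x2, 26)}

{(bio, 3), (bio, 34), (fin, 34), (law, 20), (ops, 27), (p1, 29), (x2, 26)}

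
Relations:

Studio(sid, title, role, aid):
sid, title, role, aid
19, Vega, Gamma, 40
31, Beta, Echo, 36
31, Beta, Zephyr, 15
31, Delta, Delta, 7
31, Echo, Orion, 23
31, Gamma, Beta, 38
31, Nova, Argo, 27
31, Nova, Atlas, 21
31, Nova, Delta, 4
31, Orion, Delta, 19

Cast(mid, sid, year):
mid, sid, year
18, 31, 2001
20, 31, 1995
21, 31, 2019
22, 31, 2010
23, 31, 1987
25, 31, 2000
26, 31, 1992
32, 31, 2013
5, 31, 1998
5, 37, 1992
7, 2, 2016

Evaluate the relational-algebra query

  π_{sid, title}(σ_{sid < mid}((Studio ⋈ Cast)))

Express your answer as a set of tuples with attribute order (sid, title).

{(31, Beta), (31, Delta), (31, Echo), (31, Gamma), (31, Nova), (31, Orion)}

Natural join on sid: {(31, Beta, Echo, 36, 18, 2001), (31, Beta, Echo, 36, 20, 1995), (31, Beta, Echo, 36, 21, 2019), (31, Beta, Echo, 36, 22, 2010), (31, Beta, Echo, 36, 23, 1987), (31, Beta, Echo, 36, 25, 2000), (31, Beta, Echo, 36, 26, 1992), (31, Beta, Echo, 36, 32, 2013), (31, Beta, Echo, 36, 5, 1998), (31, Beta, Zephyr, 15, 18, 2001), (31, Beta, Zephyr, 15, 20, 1995), (31, Beta, Zephyr, 15, 21, 2019), (31, Beta, Zephyr, 15, 22, 2010), (31, Beta, Zephyr, 15, 23, 1987), (31, Beta, Zephyr, 15, 25, 2000), (31, Beta, Zephyr, 15, 26, 1992), (31, Beta, Zephyr, 15, 32, 2013), (31, Beta, Zephyr, 15, 5, 1998), (31, Delta, Delta, 7, 18, 2001), (31, Delta, Delta, 7, 20, 1995), (31, Delta, Delta, 7, 21, 2019), (31, Delta, Delta, 7, 22, 2010), (31, Delta, Delta, 7, 23, 1987), (31, Delta, Delta, 7, 25, 2000), (31, Delta, Delta, 7, 26, 1992), (31, Delta, Delta, 7, 32, 2013), (31, Delta, Delta, 7, 5, 1998), (31, Echo, Orion, 23, 18, 2001), (31, Echo, Orion, 23, 20, 1995), (31, Echo, Orion, 23, 21, 2019), (31, Echo, Orion, 23, 22, 2010), (31, Echo, Orion, 23, 23, 1987), (31, Echo, Orion, 23, 25, 2000), (31, Echo, Orion, 23, 26, 1992), (31, Echo, Orion, 23, 32, 2013), (31, Echo, Orion, 23, 5, 1998), (31, Gamma, Beta, 38, 18, 2001), (31, Gamma, Beta, 38, 20, 1995), (31, Gamma, Beta, 38, 21, 2019), (31, Gamma, Beta, 38, 22, 2010), (31, Gamma, Beta, 38, 23, 1987), (31, Gamma, Beta, 38, 25, 2000), (31, Gamma, Beta, 38, 26, 1992), (31, Gamma, Beta, 38, 32, 2013), (31, Gamma, Beta, 38, 5, 1998), (31, Nova, Argo, 27, 18, 2001), (31, Nova, Argo, 27, 20, 1995), (31, Nova, Argo, 27, 21, 2019), (31, Nova, Argo, 27, 22, 2010), (31, Nova, Argo, 27, 23, 1987), (31, Nova, Argo, 27, 25, 2000), (31, Nova, Argo, 27, 26, 1992), (31, Nova, Argo, 27, 32, 2013), (31, Nova, Argo, 27, 5, 1998), (31, Nova, Atlas, 21, 18, 2001), (31, Nova, Atlas, 21, 20, 1995), (31, Nova, Atlas, 21, 21, 2019), (31, Nova, Atlas, 21, 22, 2010), (31, Nova, Atlas, 21, 23, 1987), (31, Nova, Atlas, 21, 25, 2000), (31, Nova, Atlas, 21, 26, 1992), (31, Nova, Atlas, 21, 32, 2013), (31, Nova, Atlas, 21, 5, 1998), (31, Nova, Delta, 4, 18, 2001), (31, Nova, Delta, 4, 20, 1995), (31, Nova, Delta, 4, 21, 2019), (31, Nova, Delta, 4, 22, 2010), (31, Nova, Delta, 4, 23, 1987), (31, Nova, Delta, 4, 25, 2000), (31, Nova, Delta, 4, 26, 1992), (31, Nova, Delta, 4, 32, 2013), (31, Nova, Delta, 4, 5, 1998), (31, Orion, Delta, 19, 18, 2001), (31, Orion, Delta, 19, 20, 1995), (31, Orion, Delta, 19, 21, 2019), (31, Orion, Delta, 19, 22, 2010), (31, Orion, Delta, 19, 23, 1987), (31, Orion, Delta, 19, 25, 2000), (31, Orion, Delta, 19, 26, 1992), (31, Orion, Delta, 19, 32, 2013), (31, Orion, Delta, 19, 5, 1998)}
σ[sid < mid]: keep tuples satisfying sid < mid → {(31, Beta, Echo, 36, 32, 2013), (31, Beta, Zephyr, 15, 32, 2013), (31, Delta, Delta, 7, 32, 2013), (31, Echo, Orion, 23, 32, 2013), (31, Gamma, Beta, 38, 32, 2013), (31, Nova, Argo, 27, 32, 2013), (31, Nova, Atlas, 21, 32, 2013), (31, Nova, Delta, 4, 32, 2013), (31, Orion, Delta, 19, 32, 2013)}
Projecting to sid, title (3 duplicate(s) eliminated): {(31, Beta), (31, Delta), (31, Echo), (31, Gamma), (31, Nova), (31, Orion)}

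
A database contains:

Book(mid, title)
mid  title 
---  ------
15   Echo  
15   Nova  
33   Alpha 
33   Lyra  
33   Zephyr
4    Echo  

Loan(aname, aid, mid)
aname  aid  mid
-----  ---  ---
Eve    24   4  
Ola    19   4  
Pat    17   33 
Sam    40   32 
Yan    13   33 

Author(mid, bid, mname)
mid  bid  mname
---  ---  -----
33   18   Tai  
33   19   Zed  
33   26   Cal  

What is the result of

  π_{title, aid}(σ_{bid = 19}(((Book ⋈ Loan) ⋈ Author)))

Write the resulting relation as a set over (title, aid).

{(Alpha, 13), (Alpha, 17), (Lyra, 13), (Lyra, 17), (Zephyr, 13), (Zephyr, 17)}

Book ⋈ Loan (natural join on mid): {(33, Alpha, Pat, 17), (33, Alpha, Yan, 13), (33, Lyra, Pat, 17), (33, Lyra, Yan, 13), (33, Zephyr, Pat, 17), (33, Zephyr, Yan, 13), (4, Echo, Eve, 24), (4, Echo, Ola, 19)}
(Book ⋈ Loan) ⋈ Author (natural join on mid): {(33, Alpha, Pat, 17, 18, Tai), (33, Alpha, Pat, 17, 19, Zed), (33, Alpha, Pat, 17, 26, Cal), (33, Alpha, Yan, 13, 18, Tai), (33, Alpha, Yan, 13, 19, Zed), (33, Alpha, Yan, 13, 26, Cal), (33, Lyra, Pat, 17, 18, Tai), (33, Lyra, Pat, 17, 19, Zed), (33, Lyra, Pat, 17, 26, Cal), (33, Lyra, Yan, 13, 18, Tai), (33, Lyra, Yan, 13, 19, Zed), (33, Lyra, Yan, 13, 26, Cal), (33, Zephyr, Pat, 17, 18, Tai), (33, Zephyr, Pat, 17, 19, Zed), (33, Zephyr, Pat, 17, 26, Cal), (33, Zephyr, Yan, 13, 18, Tai), (33, Zephyr, Yan, 13, 19, Zed), (33, Zephyr, Yan, 13, 26, Cal)}
Apply σ_{bid = 19}; surviving tuples: {(33, Alpha, Pat, 17, 19, Zed), (33, Alpha, Yan, 13, 19, Zed), (33, Lyra, Pat, 17, 19, Zed), (33, Lyra, Yan, 13, 19, Zed), (33, Zephyr, Pat, 17, 19, Zed), (33, Zephyr, Yan, 13, 19, Zed)}
Projecting to title, aid: {(Alpha, 13), (Alpha, 17), (Lyra, 13), (Lyra, 17), (Zephyr, 13), (Zephyr, 17)}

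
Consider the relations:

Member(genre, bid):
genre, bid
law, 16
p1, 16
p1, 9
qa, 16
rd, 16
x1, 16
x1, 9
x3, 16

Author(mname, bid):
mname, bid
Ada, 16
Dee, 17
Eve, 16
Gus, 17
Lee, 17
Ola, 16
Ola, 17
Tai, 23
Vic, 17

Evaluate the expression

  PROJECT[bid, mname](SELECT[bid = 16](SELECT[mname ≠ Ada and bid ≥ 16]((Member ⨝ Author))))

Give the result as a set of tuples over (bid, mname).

{(16, Eve), (16, Ola)}

Natural join on bid: {(law, 16, Ada), (law, 16, Eve), (law, 16, Ola), (p1, 16, Ada), (p1, 16, Eve), (p1, 16, Ola), (qa, 16, Ada), (qa, 16, Eve), (qa, 16, Ola), (rd, 16, Ada), (rd, 16, Eve), (rd, 16, Ola), (x1, 16, Ada), (x1, 16, Eve), (x1, 16, Ola), (x3, 16, Ada), (x3, 16, Eve), (x3, 16, Ola)}
Apply σ_{mname ≠ Ada and bid ≥ 16}; surviving tuples: {(law, 16, Eve), (law, 16, Ola), (p1, 16, Eve), (p1, 16, Ola), (qa, 16, Eve), (qa, 16, Ola), (rd, 16, Eve), (rd, 16, Ola), (x1, 16, Eve), (x1, 16, Ola), (x3, 16, Eve), (x3, 16, Ola)}
Apply σ_{bid = 16}; surviving tuples: {(law, 16, Eve), (law, 16, Ola), (p1, 16, Eve), (p1, 16, Ola), (qa, 16, Eve), (qa, 16, Ola), (rd, 16, Eve), (rd, 16, Ola), (x1, 16, Eve), (x1, 16, Ola), (x3, 16, Eve), (x3, 16, Ola)}
Projecting to bid, mname (10 duplicate(s) eliminated): {(16, Eve), (16, Ola)}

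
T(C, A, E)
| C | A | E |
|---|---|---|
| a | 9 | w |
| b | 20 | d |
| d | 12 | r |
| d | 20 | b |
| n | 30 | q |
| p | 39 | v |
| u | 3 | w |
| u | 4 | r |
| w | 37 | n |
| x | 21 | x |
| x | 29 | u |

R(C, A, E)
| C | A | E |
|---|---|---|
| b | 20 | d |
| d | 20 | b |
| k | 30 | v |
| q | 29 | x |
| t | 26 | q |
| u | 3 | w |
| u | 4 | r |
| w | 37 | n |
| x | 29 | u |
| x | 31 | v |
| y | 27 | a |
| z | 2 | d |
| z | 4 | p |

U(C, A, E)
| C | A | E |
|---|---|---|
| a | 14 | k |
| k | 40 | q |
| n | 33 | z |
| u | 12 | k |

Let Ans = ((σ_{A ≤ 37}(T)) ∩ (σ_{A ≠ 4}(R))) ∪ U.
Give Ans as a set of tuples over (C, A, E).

{(a, 14, k), (b, 20, d), (d, 20, b), (k, 40, q), (n, 33, z), (u, 12, k), (u, 3, w), (w, 37, n), (x, 29, u)}

Filtering on A ≤ 37 leaves {(a, 9, w), (b, 20, d), (d, 12, r), (d, 20, b), (n, 30, q), (u, 3, w), (u, 4, r), (w, 37, n), (x, 21, x), (x, 29, u)}.
Filtering on A ≠ 4 leaves {(b, 20, d), (d, 20, b), (k, 30, v), (q, 29, x), (t, 26, q), (u, 3, w), (w, 37, n), (x, 29, u), (x, 31, v), (y, 27, a), (z, 2, d)}.
Intersection: {(a, 9, w), (b, 20, d), (d, 12, r), (d, 20, b), (n, 30, q), (u, 3, w), (u, 4, r), (w, 37, n), (x, 21, x), (x, 29, u)} with {(b, 20, d), (d, 20, b), (k, 30, v), (q, 29, x), (t, 26, q), (u, 3, w), (w, 37, n), (x, 29, u), (x, 31, v), (y, 27, a), (z, 2, d)} → {(b, 20, d), (d, 20, b), (u, 3, w), (w, 37, n), (x, 29, u)}
Union: {(b, 20, d), (d, 20, b), (u, 3, w), (w, 37, n), (x, 29, u)} with {(a, 14, k), (k, 40, q), (n, 33, z), (u, 12, k)} → {(a, 14, k), (b, 20, d), (d, 20, b), (k, 40, q), (n, 33, z), (u, 12, k), (u, 3, w), (w, 37, n), (x, 29, u)}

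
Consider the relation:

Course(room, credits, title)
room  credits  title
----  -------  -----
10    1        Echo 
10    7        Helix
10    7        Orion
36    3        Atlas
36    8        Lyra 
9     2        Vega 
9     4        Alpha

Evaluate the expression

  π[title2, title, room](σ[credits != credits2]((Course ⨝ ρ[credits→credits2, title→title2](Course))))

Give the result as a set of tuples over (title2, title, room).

ρ[credits→credits2, title→title2]: schema becomes (room, credits2, title2); tuples unchanged.
Natural join on room: {(10, 1, Echo, 1, Echo), (10, 1, Echo, 7, Helix), (10, 1, Echo, 7, Orion), (10, 7, Helix, 1, Echo), (10, 7, Helix, 7, Helix), (10, 7, Helix, 7, Orion), (10, 7, Orion, 1, Echo), (10, 7, Orion, 7, Helix), (10, 7, Orion, 7, Orion), (36, 3, Atlas, 3, Atlas), (36, 3, Atlas, 8, Lyra), (36, 8, Lyra, 3, Atlas), (36, 8, Lyra, 8, Lyra), (9, 2, Vega, 2, Vega), (9, 2, Vega, 4, Alpha), (9, 4, Alpha, 2, Vega), (9, 4, Alpha, 4, Alpha)}
Filtering on credits != credits2 leaves {(10, 1, Echo, 7, Helix), (10, 1, Echo, 7, Orion), (10, 7, Helix, 1, Echo), (10, 7, Orion, 1, Echo), (36, 3, Atlas, 8, Lyra), (36, 8, Lyra, 3, Atlas), (9, 2, Vega, 4, Alpha), (9, 4, Alpha, 2, Vega)}.
Projecting to title2, title, room: {(Alpha, Vega, 9), (Atlas, Lyra, 36), (Echo, Helix, 10), (Echo, Orion, 10), (Helix, Echo, 10), (Lyra, Atlas, 36), (Orion, Echo, 10), (Vega, Alpha, 9)}

{(Alpha, Vega, 9), (Atlas, Lyra, 36), (Echo, Helix, 10), (Echo, Orion, 10), (Helix, Echo, 10), (Lyra, Atlas, 36), (Orion, Echo, 10), (Vega, Alpha, 9)}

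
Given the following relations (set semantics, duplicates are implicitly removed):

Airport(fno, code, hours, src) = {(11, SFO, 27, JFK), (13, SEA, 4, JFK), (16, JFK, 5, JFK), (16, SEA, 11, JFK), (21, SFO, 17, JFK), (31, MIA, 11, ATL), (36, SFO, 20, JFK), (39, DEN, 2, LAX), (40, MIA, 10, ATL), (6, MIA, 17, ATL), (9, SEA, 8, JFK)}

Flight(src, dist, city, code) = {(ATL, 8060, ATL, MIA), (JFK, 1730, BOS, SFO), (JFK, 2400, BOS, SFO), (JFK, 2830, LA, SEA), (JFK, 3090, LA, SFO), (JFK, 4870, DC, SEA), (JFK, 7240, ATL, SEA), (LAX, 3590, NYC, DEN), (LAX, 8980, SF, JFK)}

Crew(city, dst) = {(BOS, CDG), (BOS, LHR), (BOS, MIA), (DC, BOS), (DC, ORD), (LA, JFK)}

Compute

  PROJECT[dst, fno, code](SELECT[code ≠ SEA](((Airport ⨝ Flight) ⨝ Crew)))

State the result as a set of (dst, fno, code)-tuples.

Natural join on code, src: {(11, SFO, 27, JFK, 1730, BOS), (11, SFO, 27, JFK, 2400, BOS), (11, SFO, 27, JFK, 3090, LA), (13, SEA, 4, JFK, 2830, LA), (13, SEA, 4, JFK, 4870, DC), (13, SEA, 4, JFK, 7240, ATL), (16, SEA, 11, JFK, 2830, LA), (16, SEA, 11, JFK, 4870, DC), (16, SEA, 11, JFK, 7240, ATL), (21, SFO, 17, JFK, 1730, BOS), (21, SFO, 17, JFK, 2400, BOS), (21, SFO, 17, JFK, 3090, LA), (31, MIA, 11, ATL, 8060, ATL), (36, SFO, 20, JFK, 1730, BOS), (36, SFO, 20, JFK, 2400, BOS), (36, SFO, 20, JFK, 3090, LA), (39, DEN, 2, LAX, 3590, NYC), (40, MIA, 10, ATL, 8060, ATL), (6, MIA, 17, ATL, 8060, ATL), (9, SEA, 8, JFK, 2830, LA), (9, SEA, 8, JFK, 4870, DC), (9, SEA, 8, JFK, 7240, ATL)}
Natural join on city: {(11, SFO, 27, JFK, 1730, BOS, CDG), (11, SFO, 27, JFK, 1730, BOS, LHR), (11, SFO, 27, JFK, 1730, BOS, MIA), (11, SFO, 27, JFK, 2400, BOS, CDG), (11, SFO, 27, JFK, 2400, BOS, LHR), (11, SFO, 27, JFK, 2400, BOS, MIA), (11, SFO, 27, JFK, 3090, LA, JFK), (13, SEA, 4, JFK, 2830, LA, JFK), (13, SEA, 4, JFK, 4870, DC, BOS), (13, SEA, 4, JFK, 4870, DC, ORD), (16, SEA, 11, JFK, 2830, LA, JFK), (16, SEA, 11, JFK, 4870, DC, BOS), (16, SEA, 11, JFK, 4870, DC, ORD), (21, SFO, 17, JFK, 1730, BOS, CDG), (21, SFO, 17, JFK, 1730, BOS, LHR), (21, SFO, 17, JFK, 1730, BOS, MIA), (21, SFO, 17, JFK, 2400, BOS, CDG), (21, SFO, 17, JFK, 2400, BOS, LHR), (21, SFO, 17, JFK, 2400, BOS, MIA), (21, SFO, 17, JFK, 3090, LA, JFK), (36, SFO, 20, JFK, 1730, BOS, CDG), (36, SFO, 20, JFK, 1730, BOS, LHR), (36, SFO, 20, JFK, 1730, BOS, MIA), (36, SFO, 20, JFK, 2400, BOS, CDG), (36, SFO, 20, JFK, 2400, BOS, LHR), (36, SFO, 20, JFK, 2400, BOS, MIA), (36, SFO, 20, JFK, 3090, LA, JFK), (9, SEA, 8, JFK, 2830, LA, JFK), (9, SEA, 8, JFK, 4870, DC, BOS), (9, SEA, 8, JFK, 4870, DC, ORD)}
σ[code ≠ SEA]: keep tuples satisfying code ≠ SEA → {(11, SFO, 27, JFK, 1730, BOS, CDG), (11, SFO, 27, JFK, 1730, BOS, LHR), (11, SFO, 27, JFK, 1730, BOS, MIA), (11, SFO, 27, JFK, 2400, BOS, CDG), (11, SFO, 27, JFK, 2400, BOS, LHR), (11, SFO, 27, JFK, 2400, BOS, MIA), (11, SFO, 27, JFK, 3090, LA, JFK), (21, SFO, 17, JFK, 1730, BOS, CDG), (21, SFO, 17, JFK, 1730, BOS, LHR), (21, SFO, 17, JFK, 1730, BOS, MIA), (21, SFO, 17, JFK, 2400, BOS, CDG), (21, SFO, 17, JFK, 2400, BOS, LHR), (21, SFO, 17, JFK, 2400, BOS, MIA), (21, SFO, 17, JFK, 3090, LA, JFK), (36, SFO, 20, JFK, 1730, BOS, CDG), (36, SFO, 20, JFK, 1730, BOS, LHR), (36, SFO, 20, JFK, 1730, BOS, MIA), (36, SFO, 20, JFK, 2400, BOS, CDG), (36, SFO, 20, JFK, 2400, BOS, LHR), (36, SFO, 20, JFK, 2400, BOS, MIA), (36, SFO, 20, JFK, 3090, LA, JFK)}
π_{dst, fno, code} gives {(CDG, 11, SFO), (CDG, 21, SFO), (CDG, 36, SFO), (JFK, 11, SFO), (JFK, 21, SFO), (JFK, 36, SFO), (LHR, 11, SFO), (LHR, 21, SFO), (LHR, 36, SFO), (MIA, 11, SFO), (MIA, 21, SFO), (MIA, 36, SFO)} (9 duplicate(s) eliminated).

{(CDG, 11, SFO), (CDG, 21, SFO), (CDG, 36, SFO), (JFK, 11, SFO), (JFK, 21, SFO), (JFK, 36, SFO), (LHR, 11, SFO), (LHR, 21, SFO), (LHR, 36, SFO), (MIA, 11, SFO), (MIA, 21, SFO), (MIA, 36, SFO)}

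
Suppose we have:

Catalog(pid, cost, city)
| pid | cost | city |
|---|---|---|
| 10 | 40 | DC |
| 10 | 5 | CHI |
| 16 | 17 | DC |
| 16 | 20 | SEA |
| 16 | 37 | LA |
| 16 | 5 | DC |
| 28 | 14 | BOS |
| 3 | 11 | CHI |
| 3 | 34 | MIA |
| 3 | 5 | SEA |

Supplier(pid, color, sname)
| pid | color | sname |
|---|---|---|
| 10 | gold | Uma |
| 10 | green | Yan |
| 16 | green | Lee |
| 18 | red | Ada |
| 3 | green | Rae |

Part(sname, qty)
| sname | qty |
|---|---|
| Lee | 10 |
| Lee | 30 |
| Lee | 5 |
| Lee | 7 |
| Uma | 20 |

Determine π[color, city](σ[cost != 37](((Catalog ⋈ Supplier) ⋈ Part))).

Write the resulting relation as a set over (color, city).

{(gold, CHI), (gold, DC), (green, DC), (green, SEA)}

Joining Catalog and Supplier on pid yields {(10, 40, DC, gold, Uma), (10, 40, DC, green, Yan), (10, 5, CHI, gold, Uma), (10, 5, CHI, green, Yan), (16, 17, DC, green, Lee), (16, 20, SEA, green, Lee), (16, 37, LA, green, Lee), (16, 5, DC, green, Lee), (3, 11, CHI, green, Rae), (3, 34, MIA, green, Rae), (3, 5, SEA, green, Rae)}.
Joining (Catalog ⋈ Supplier) and Part on sname yields {(10, 40, DC, gold, Uma, 20), (10, 5, CHI, gold, Uma, 20), (16, 17, DC, green, Lee, 10), (16, 17, DC, green, Lee, 30), (16, 17, DC, green, Lee, 5), (16, 17, DC, green, Lee, 7), (16, 20, SEA, green, Lee, 10), (16, 20, SEA, green, Lee, 30), (16, 20, SEA, green, Lee, 5), (16, 20, SEA, green, Lee, 7), (16, 37, LA, green, Lee, 10), (16, 37, LA, green, Lee, 30), (16, 37, LA, green, Lee, 5), (16, 37, LA, green, Lee, 7), (16, 5, DC, green, Lee, 10), (16, 5, DC, green, Lee, 30), (16, 5, DC, green, Lee, 5), (16, 5, DC, green, Lee, 7)}.
Apply σ_{cost != 37}; surviving tuples: {(10, 40, DC, gold, Uma, 20), (10, 5, CHI, gold, Uma, 20), (16, 17, DC, green, Lee, 10), (16, 17, DC, green, Lee, 30), (16, 17, DC, green, Lee, 5), (16, 17, DC, green, Lee, 7), (16, 20, SEA, green, Lee, 10), (16, 20, SEA, green, Lee, 30), (16, 20, SEA, green, Lee, 5), (16, 20, SEA, green, Lee, 7), (16, 5, DC, green, Lee, 10), (16, 5, DC, green, Lee, 30), (16, 5, DC, green, Lee, 5), (16, 5, DC, green, Lee, 7)}
π[color, city]: project onto (color, city) (10 duplicate(s) eliminated) → {(gold, CHI), (gold, DC), (green, DC), (green, SEA)}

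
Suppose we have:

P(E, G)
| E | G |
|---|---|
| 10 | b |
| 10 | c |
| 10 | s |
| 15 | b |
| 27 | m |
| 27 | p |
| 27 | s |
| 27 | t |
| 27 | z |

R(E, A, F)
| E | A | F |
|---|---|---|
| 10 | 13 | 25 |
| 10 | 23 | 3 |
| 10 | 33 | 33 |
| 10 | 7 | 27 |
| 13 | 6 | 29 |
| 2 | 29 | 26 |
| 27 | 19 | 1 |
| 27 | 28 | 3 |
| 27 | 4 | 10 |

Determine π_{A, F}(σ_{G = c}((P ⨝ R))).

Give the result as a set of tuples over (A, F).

P ⋈ R (natural join on E): {(10, b, 13, 25), (10, b, 23, 3), (10, b, 33, 33), (10, b, 7, 27), (10, c, 13, 25), (10, c, 23, 3), (10, c, 33, 33), (10, c, 7, 27), (10, s, 13, 25), (10, s, 23, 3), (10, s, 33, 33), (10, s, 7, 27), (27, m, 19, 1), (27, m, 28, 3), (27, m, 4, 10), (27, p, 19, 1), (27, p, 28, 3), (27, p, 4, 10), (27, s, 19, 1), (27, s, 28, 3), (27, s, 4, 10), (27, t, 19, 1), (27, t, 28, 3), (27, t, 4, 10), (27, z, 19, 1), (27, z, 28, 3), (27, z, 4, 10)}
σ[G = c]: keep tuples satisfying G = c → {(10, c, 13, 25), (10, c, 23, 3), (10, c, 33, 33), (10, c, 7, 27)}
Projecting to A, F: {(13, 25), (23, 3), (33, 33), (7, 27)}

{(13, 25), (23, 3), (33, 33), (7, 27)}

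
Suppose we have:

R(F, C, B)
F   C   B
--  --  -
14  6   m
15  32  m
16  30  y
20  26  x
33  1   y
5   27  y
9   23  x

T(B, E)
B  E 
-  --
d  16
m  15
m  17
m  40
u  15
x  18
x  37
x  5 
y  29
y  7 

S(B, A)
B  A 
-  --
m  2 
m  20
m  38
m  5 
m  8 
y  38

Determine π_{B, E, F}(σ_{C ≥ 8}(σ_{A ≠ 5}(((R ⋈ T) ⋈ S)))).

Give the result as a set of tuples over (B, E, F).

{(m, 15, 15), (m, 17, 15), (m, 40, 15), (y, 29, 16), (y, 29, 5), (y, 7, 16), (y, 7, 5)}

R ⋈ T (natural join on B): {(14, 6, m, 15), (14, 6, m, 17), (14, 6, m, 40), (15, 32, m, 15), (15, 32, m, 17), (15, 32, m, 40), (16, 30, y, 29), (16, 30, y, 7), (20, 26, x, 18), (20, 26, x, 37), (20, 26, x, 5), (33, 1, y, 29), (33, 1, y, 7), (5, 27, y, 29), (5, 27, y, 7), (9, 23, x, 18), (9, 23, x, 37), (9, 23, x, 5)}
(R ⋈ T) ⋈ S (natural join on B): {(14, 6, m, 15, 2), (14, 6, m, 15, 20), (14, 6, m, 15, 38), (14, 6, m, 15, 5), (14, 6, m, 15, 8), (14, 6, m, 17, 2), (14, 6, m, 17, 20), (14, 6, m, 17, 38), (14, 6, m, 17, 5), (14, 6, m, 17, 8), (14, 6, m, 40, 2), (14, 6, m, 40, 20), (14, 6, m, 40, 38), (14, 6, m, 40, 5), (14, 6, m, 40, 8), (15, 32, m, 15, 2), (15, 32, m, 15, 20), (15, 32, m, 15, 38), (15, 32, m, 15, 5), (15, 32, m, 15, 8), (15, 32, m, 17, 2), (15, 32, m, 17, 20), (15, 32, m, 17, 38), (15, 32, m, 17, 5), (15, 32, m, 17, 8), (15, 32, m, 40, 2), (15, 32, m, 40, 20), (15, 32, m, 40, 38), (15, 32, m, 40, 5), (15, 32, m, 40, 8), (16, 30, y, 29, 38), (16, 30, y, 7, 38), (33, 1, y, 29, 38), (33, 1, y, 7, 38), (5, 27, y, 29, 38), (5, 27, y, 7, 38)}
Apply σ_{A ≠ 5}; surviving tuples: {(14, 6, m, 15, 2), (14, 6, m, 15, 20), (14, 6, m, 15, 38), (14, 6, m, 15, 8), (14, 6, m, 17, 2), (14, 6, m, 17, 20), (14, 6, m, 17, 38), (14, 6, m, 17, 8), (14, 6, m, 40, 2), (14, 6, m, 40, 20), (14, 6, m, 40, 38), (14, 6, m, 40, 8), (15, 32, m, 15, 2), (15, 32, m, 15, 20), (15, 32, m, 15, 38), (15, 32, m, 15, 8), (15, 32, m, 17, 2), (15, 32, m, 17, 20), (15, 32, m, 17, 38), (15, 32, m, 17, 8), (15, 32, m, 40, 2), (15, 32, m, 40, 20), (15, 32, m, 40, 38), (15, 32, m, 40, 8), (16, 30, y, 29, 38), (16, 30, y, 7, 38), (33, 1, y, 29, 38), (33, 1, y, 7, 38), (5, 27, y, 29, 38), (5, 27, y, 7, 38)}
Apply σ_{C ≥ 8}; surviving tuples: {(15, 32, m, 15, 2), (15, 32, m, 15, 20), (15, 32, m, 15, 38), (15, 32, m, 15, 8), (15, 32, m, 17, 2), (15, 32, m, 17, 20), (15, 32, m, 17, 38), (15, 32, m, 17, 8), (15, 32, m, 40, 2), (15, 32, m, 40, 20), (15, 32, m, 40, 38), (15, 32, m, 40, 8), (16, 30, y, 29, 38), (16, 30, y, 7, 38), (5, 27, y, 29, 38), (5, 27, y, 7, 38)}
Keep only column(s) B, E, F (9 duplicate(s) eliminated): {(m, 15, 15), (m, 17, 15), (m, 40, 15), (y, 29, 16), (y, 29, 5), (y, 7, 16), (y, 7, 5)}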